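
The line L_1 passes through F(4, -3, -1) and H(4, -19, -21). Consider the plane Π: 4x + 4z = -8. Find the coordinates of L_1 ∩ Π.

A direction vector for L_1 is H − F = (0, -16, -20).
Substitute r = (4, -3, -1) + t(0, -16, -20) into the plane: 12 + (-80)t = -8, so t = 1/4.
Intersection: (4, -3, -1) + (1/4)·(0, -16, -20) = (4, -7, -6).

(4, -7, -6)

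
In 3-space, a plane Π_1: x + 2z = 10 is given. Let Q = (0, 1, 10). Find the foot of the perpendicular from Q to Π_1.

(-2, 1, 6)

Foot = Q − λn with λ = (n·Q − d)/|n|² = (20 − 10)/5 = 2.
Foot = (0, 1, 10) − 2·(1, 0, 2) = (-2, 1, 6).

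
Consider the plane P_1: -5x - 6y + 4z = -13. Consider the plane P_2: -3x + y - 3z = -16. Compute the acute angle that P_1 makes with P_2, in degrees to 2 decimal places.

cos θ = |n₁·n₂| / (|n₁||n₂|) = |-3| / (√77 · √19).
θ = arccos(0.07843) ≈ 85.50°.

85.50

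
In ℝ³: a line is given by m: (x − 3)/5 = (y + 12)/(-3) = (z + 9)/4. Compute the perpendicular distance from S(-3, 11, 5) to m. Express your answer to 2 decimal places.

m has direction (5, -3, 4) through (3, -12, -9).
Taking (3, -12, -9) on m with direction v = (5, -3, 4): w = S − (3, -12, -9) = (-6, 23, 14), and w × v = (134, 94, -97).
Distance = |w × v| / |v| = √36201 / √50 ≈ 26.91.

26.91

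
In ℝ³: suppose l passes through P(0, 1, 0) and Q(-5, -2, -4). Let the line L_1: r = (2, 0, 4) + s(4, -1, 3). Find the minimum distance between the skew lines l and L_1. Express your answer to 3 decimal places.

2.007

A direction vector for l is Q − P = (-5, -3, -4).
Common perpendicular direction n = (-5, -3, -4) × (4, -1, 3) = (-13, -1, 17).
With w = (2, 0, 4) − (0, 1, 0) = (2, -1, 4), w · n = 43.
Distance = |w · n| / |n| = |43| / √459 ≈ 2.007.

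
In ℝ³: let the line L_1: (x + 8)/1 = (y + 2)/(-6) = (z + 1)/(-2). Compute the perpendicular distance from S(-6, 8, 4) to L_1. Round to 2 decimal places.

L_1 has direction (1, -6, -2) through (-8, -2, -1).
Taking (-8, -2, -1) on L_1 with direction v = (1, -6, -2): w = S − (-8, -2, -1) = (2, 10, 5), and w × v = (10, 9, -22).
Distance = |w × v| / |v| = √665 / √41 ≈ 4.03.

4.03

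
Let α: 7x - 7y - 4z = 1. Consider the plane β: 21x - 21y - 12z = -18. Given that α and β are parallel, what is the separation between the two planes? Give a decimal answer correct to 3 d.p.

0.656

Rescale β by 1/3: 7x - 7y - 4z = -6. Then distance = |1 − (-6)| / √114 ≈ 0.656.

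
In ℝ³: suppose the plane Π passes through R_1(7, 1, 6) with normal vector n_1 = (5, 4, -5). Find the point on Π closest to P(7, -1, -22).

(-3, -9, -12)

Π: n_1·r = n_1·R_1 gives 5x + 4y - 5z = 9.
Foot = P − λn with λ = (n·P − d)/|n|² = (141 − 9)/66 = 2.
Foot = (7, -1, -22) − 2·(5, 4, -5) = (-3, -9, -12).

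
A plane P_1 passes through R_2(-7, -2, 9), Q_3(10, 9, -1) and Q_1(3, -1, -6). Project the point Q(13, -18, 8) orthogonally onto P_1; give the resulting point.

R_2Q_3 = (17, 11, -10), R_2Q_1 = (10, 1, -15); a normal to P_1 is R_2Q_3 × R_2Q_1 = (-155, 155, -93).
Using R_2: P_1 has equation -155x + 155y - 93z = -62.
Foot = Q − λn with λ = (n·Q − d)/|n|² = (-5549 − (-62))/56699 = -3/31.
Foot = (13, -18, 8) − (-3/31)·(-155, 155, -93) = (-2, -3, -1).

(-2, -3, -1)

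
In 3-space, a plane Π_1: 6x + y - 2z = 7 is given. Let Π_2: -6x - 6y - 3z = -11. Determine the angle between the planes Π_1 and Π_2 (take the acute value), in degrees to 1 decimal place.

51.3

cos θ = |n₁·n₂| / (|n₁||n₂|) = |-36| / (√41 · √81).
θ = arccos(0.62470) ≈ 51.3°.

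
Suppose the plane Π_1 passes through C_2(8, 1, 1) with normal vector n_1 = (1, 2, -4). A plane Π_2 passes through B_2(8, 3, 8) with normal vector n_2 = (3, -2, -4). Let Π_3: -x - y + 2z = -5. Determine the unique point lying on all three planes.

(4, 7, 3)

Π_1: n_1·r = n_1·C_2 gives x + 2y - 4z = 6.
Π_2: n_2·r = n_2·B_2 gives 3x - 2y - 4z = -14.
Solving the 3×3 linear system x + 2y - 4z = 6, 3x - 2y - 4z = -14, -x - y + 2z = -5 (e.g. by elimination or Cramer's rule, determinant = 8) gives (4, 7, 3).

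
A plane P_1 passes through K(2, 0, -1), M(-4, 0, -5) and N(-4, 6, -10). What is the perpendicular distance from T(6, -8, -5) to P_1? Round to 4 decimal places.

9.1168

KM = (-6, 0, -4), KN = (-6, 6, -9); a normal to P_1 is KM × KN = (24, -30, -36).
Using K: P_1 has equation 24x - 30y - 36z = 84.
n·T − d = (24)·(6) + (-30)·(-8) + (-36)·(-5) − 84 = 480; |n| = √2772.
Distance = |480| / √2772 = 480/√2772 ≈ 9.1168.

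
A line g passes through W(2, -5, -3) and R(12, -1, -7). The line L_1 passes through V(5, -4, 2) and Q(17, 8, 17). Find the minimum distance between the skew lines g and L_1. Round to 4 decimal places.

2.0528

A direction vector for g is R − W = (10, 4, -4).
A direction vector for L_1 is Q − V = (12, 12, 15).
Common perpendicular direction n = (10, 4, -4) × (12, 12, 15) = (108, -198, 72).
With w = (5, -4, 2) − (2, -5, -3) = (3, 1, 5), w · n = 486.
Distance = |w · n| / |n| = |486| / √56052 ≈ 2.0528.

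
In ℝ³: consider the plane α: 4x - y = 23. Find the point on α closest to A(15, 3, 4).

(7, 5, 4)

Foot = A − λn with λ = (n·A − d)/|n|² = (57 − 23)/17 = 2.
Foot = (15, 3, 4) − 2·(4, -1, 0) = (7, 5, 4).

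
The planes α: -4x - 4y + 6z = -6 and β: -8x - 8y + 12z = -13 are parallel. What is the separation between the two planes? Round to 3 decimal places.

0.061

Rescale β by 1/2: -4x - 4y + 6z = -13/2. Then distance = |-6 − (-13/2)| / √68 ≈ 0.061.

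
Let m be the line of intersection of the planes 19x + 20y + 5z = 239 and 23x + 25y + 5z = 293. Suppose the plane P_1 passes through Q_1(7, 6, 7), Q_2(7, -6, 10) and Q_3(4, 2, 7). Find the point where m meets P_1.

Direction of m: (19, 20, 5) × (23, 25, 5) = (-25, 20, 15).
A point on m: solving the two plane equations with x = 16 gives (16, -2, -5).
Q_1Q_2 = (0, -12, 3), Q_1Q_3 = (-3, -4, 0); a normal to P_1 is Q_1Q_2 × Q_1Q_3 = (12, -9, -36).
Using Q_1: P_1 has equation 12x - 9y - 36z = -222.
Substitute r = (16, -2, -5) + t(-25, 20, 15) into the plane: 390 + (-1020)t = -222, so t = 3/5.
Intersection: (16, -2, -5) + (3/5)·(-25, 20, 15) = (1, 10, 4).

(1, 10, 4)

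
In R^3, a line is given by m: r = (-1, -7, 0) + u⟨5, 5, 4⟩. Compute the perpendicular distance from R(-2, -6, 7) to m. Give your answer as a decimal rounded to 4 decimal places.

Taking (-1, -7, 0) on m with direction v = (5, 5, 4): w = R − (-1, -7, 0) = (-1, 1, 7), and w × v = (-31, 39, -10).
Distance = |w × v| / |v| = √2582 / √66 ≈ 6.2547.

6.2547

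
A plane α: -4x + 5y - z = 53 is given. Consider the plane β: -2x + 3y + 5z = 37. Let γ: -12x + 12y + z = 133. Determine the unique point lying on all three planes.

(-1, 10, 1)

Solving the 3×3 linear system -4x + 5y - z = 53, -2x + 3y + 5z = 37, -12x + 12y + z = 133 (e.g. by elimination or Cramer's rule, determinant = -74) gives (-1, 10, 1).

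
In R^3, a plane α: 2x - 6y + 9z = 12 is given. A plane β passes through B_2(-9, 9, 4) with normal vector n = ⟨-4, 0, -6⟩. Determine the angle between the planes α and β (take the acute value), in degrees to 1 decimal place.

β: n·r = n·B_2 gives -4x - 6z = 12.
cos θ = |n₁·n₂| / (|n₁||n₂|) = |-62| / (√121 · √52).
θ = arccos(0.78162) ≈ 38.6°.

38.6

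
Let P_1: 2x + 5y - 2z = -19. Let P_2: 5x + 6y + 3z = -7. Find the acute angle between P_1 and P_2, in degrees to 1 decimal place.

45.0

cos θ = |n₁·n₂| / (|n₁||n₂|) = |34| / (√33 · √70).
θ = arccos(0.70741) ≈ 45.0°.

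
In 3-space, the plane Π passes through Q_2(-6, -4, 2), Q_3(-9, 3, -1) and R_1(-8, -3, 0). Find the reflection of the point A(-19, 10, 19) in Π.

Q_2Q_3 = (-3, 7, -3), Q_2R_1 = (-2, 1, -2); a normal to Π is Q_2Q_3 × Q_2R_1 = (-11, 0, 11).
Using Q_2: Π has equation -11x + 11z = 88.
λ = (n·A − d)/|n|² = (418 − 88)/242 = 15/11.
Reflection = A − 2λn = (-19, 10, 19) − (30/11)·(-11, 0, 11) = (11, 10, -11).

(11, 10, -11)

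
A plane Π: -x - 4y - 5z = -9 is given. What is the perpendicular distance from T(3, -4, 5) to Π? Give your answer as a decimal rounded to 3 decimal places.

n·T − d = (-1)·(3) + (-4)·(-4) + (-5)·(5) − (-9) = -3; |n| = √42.
Distance = |-3| / √42 = 3/√42 ≈ 0.463.

0.463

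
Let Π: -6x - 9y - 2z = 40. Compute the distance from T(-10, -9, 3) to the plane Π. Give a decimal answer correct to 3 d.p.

8.636

n·T − d = (-6)·(-10) + (-9)·(-9) + (-2)·(3) − 40 = 95; |n| = √121.
Distance = |95| / √121 = 95/√121 ≈ 8.636.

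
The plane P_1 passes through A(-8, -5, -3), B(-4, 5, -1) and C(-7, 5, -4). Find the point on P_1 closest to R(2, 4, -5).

(-3, 5, 0)

AB = (4, 10, 2), AC = (1, 10, -1); a normal to P_1 is AB × AC = (-30, 6, 30).
Using A: P_1 has equation -30x + 6y + 30z = 120.
Foot = R − λn with λ = (n·R − d)/|n|² = (-186 − 120)/1836 = -1/6.
Foot = (2, 4, -5) − (-1/6)·(-30, 6, 30) = (-3, 5, 0).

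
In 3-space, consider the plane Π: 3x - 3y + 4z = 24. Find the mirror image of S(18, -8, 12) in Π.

(0, 10, -12)

λ = (n·S − d)/|n|² = (126 − 24)/34 = 3.
Reflection = S − 2λn = (18, -8, 12) − 6·(3, -3, 4) = (0, 10, -12).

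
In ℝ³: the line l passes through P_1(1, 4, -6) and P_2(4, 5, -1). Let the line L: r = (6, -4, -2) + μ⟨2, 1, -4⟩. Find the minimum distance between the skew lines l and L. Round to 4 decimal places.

9.1212

A direction vector for l is P_2 − P_1 = (3, 1, 5).
Common perpendicular direction n = (3, 1, 5) × (2, 1, -4) = (-9, 22, 1).
With w = (6, -4, -2) − (1, 4, -6) = (5, -8, 4), w · n = -217.
Distance = |w · n| / |n| = |-217| / √566 ≈ 9.1212.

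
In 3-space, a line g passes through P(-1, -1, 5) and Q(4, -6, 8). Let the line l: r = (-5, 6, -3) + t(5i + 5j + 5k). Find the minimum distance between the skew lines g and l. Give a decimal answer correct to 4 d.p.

A direction vector for g is Q − P = (5, -5, 3).
Common perpendicular direction n = (5, -5, 3) × (5, 5, 5) = (-40, -10, 50).
With w = (-5, 6, -3) − (-1, -1, 5) = (-4, 7, -8), w · n = -310.
Distance = |w · n| / |n| = |-310| / √4200 ≈ 4.7834.

4.7834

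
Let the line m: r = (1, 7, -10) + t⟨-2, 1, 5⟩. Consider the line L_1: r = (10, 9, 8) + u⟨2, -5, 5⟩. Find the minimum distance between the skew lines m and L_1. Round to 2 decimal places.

12.29

Common perpendicular direction n = (-2, 1, 5) × (2, -5, 5) = (30, 20, 8).
With w = (10, 9, 8) − (1, 7, -10) = (9, 2, 18), w · n = 454.
Distance = |w · n| / |n| = |454| / √1364 ≈ 12.29.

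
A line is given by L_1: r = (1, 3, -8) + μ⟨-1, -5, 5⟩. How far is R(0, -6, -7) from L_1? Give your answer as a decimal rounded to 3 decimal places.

Taking (1, 3, -8) on L_1 with direction v = (-1, -5, 5): w = R − (1, 3, -8) = (-1, -9, 1), and w × v = (-40, 4, -4).
Distance = |w × v| / |v| = √1632 / √51 ≈ 5.657.

5.657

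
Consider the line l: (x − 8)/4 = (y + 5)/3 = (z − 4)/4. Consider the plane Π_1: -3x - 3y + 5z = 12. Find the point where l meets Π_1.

(4, -8, 0)

l has direction (4, 3, 4) through (8, -5, 4).
Substitute r = (8, -5, 4) + t(4, 3, 4) into the plane: 11 + (-1)t = 12, so t = -1.
Intersection: (8, -5, 4) + (-1)·(4, 3, 4) = (4, -8, 0).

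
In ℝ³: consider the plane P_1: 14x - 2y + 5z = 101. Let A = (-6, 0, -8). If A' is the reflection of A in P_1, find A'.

(22, -4, 2)

λ = (n·A − d)/|n|² = (-124 − 101)/225 = -1.
Reflection = A − 2λn = (-6, 0, -8) − (-2)·(14, -2, 5) = (22, -4, 2).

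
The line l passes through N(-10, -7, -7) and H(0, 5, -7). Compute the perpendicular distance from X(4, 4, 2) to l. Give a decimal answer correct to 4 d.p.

A direction vector for l is H − N = (10, 12, 0).
Taking (-10, -7, -7) on l with direction v = (10, 12, 0): w = X − (-10, -7, -7) = (14, 11, 9), and w × v = (-108, 90, 58).
Distance = |w × v| / |v| = √23128 / √244 ≈ 9.7359.

9.7359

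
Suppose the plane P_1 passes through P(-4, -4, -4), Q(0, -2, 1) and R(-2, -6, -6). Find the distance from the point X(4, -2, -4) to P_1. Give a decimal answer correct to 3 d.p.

3.742

PQ = (4, 2, 5), PR = (2, -2, -2); a normal to P_1 is PQ × PR = (6, 18, -12).
Using P: P_1 has equation 6x + 18y - 12z = -48.
n·X − d = (6)·(4) + (18)·(-2) + (-12)·(-4) − (-48) = 84; |n| = √504.
Distance = |84| / √504 = 84/√504 ≈ 3.742.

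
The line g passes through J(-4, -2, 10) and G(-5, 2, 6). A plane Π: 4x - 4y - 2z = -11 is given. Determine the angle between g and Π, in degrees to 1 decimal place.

20.4

A direction vector for g is G − J = (-1, 4, -4).
sin θ = |n·v| / (|n||v|) = |-12| / (√36 · √33) = 0.34816.
θ ≈ 20.4°.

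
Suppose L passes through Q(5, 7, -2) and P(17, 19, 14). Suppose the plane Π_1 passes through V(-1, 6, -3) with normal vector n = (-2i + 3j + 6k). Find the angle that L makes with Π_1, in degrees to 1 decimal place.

A direction vector for L is P − Q = (12, 12, 16).
Π_1: n·r = n·V gives -2x + 3y + 6z = 2.
sin θ = |n·v| / (|n||v|) = |108| / (√49 · √544) = 0.66149.
θ ≈ 41.4°.

41.4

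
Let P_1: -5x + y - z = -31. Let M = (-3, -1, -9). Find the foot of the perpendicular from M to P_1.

Foot = M − λn with λ = (n·M − d)/|n|² = (23 − (-31))/27 = 2.
Foot = (-3, -1, -9) − 2·(-5, 1, -1) = (7, -3, -7).

(7, -3, -7)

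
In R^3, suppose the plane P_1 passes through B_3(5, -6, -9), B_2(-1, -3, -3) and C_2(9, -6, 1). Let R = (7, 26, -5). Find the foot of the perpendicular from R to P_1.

(-3, -2, -1)

B_3B_2 = (-6, 3, 6), B_3C_2 = (4, 0, 10); a normal to P_1 is B_3B_2 × B_3C_2 = (30, 84, -12).
Using B_3: P_1 has equation 30x + 84y - 12z = -246.
Foot = R − λn with λ = (n·R − d)/|n|² = (2454 − (-246))/8100 = 1/3.
Foot = (7, 26, -5) − (1/3)·(30, 84, -12) = (-3, -2, -1).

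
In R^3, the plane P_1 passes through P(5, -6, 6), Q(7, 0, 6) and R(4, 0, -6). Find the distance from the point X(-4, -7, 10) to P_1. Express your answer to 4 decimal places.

PQ = (2, 6, 0), PR = (-1, 6, -12); a normal to P_1 is PQ × PR = (-72, 24, 18).
Using P: P_1 has equation -72x + 24y + 18z = -396.
n·X − d = (-72)·(-4) + (24)·(-7) + (18)·(10) − (-396) = 696; |n| = √6084.
Distance = |696| / √6084 = 696/√6084 ≈ 8.9231.

8.9231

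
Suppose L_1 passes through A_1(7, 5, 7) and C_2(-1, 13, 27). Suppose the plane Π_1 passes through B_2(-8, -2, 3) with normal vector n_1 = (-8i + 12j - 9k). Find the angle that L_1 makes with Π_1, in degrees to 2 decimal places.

2.93

A direction vector for L_1 is C_2 − A_1 = (-8, 8, 20).
Π_1: n_1·r = n_1·B_2 gives -8x + 12y - 9z = 13.
sin θ = |n·v| / (|n||v|) = |-20| / (√289 · √528) = 0.05120.
θ ≈ 2.93°.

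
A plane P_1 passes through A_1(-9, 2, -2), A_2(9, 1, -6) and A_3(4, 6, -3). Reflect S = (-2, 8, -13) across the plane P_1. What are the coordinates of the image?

A_1A_2 = (18, -1, -4), A_1A_3 = (13, 4, -1); a normal to P_1 is A_1A_2 × A_1A_3 = (17, -34, 85).
Using A_1: P_1 has equation 17x - 34y + 85z = -391.
λ = (n·S − d)/|n|² = (-1411 − (-391))/8670 = -2/17.
Reflection = S − 2λn = (-2, 8, -13) − (-4/17)·(17, -34, 85) = (2, 0, 7).

(2, 0, 7)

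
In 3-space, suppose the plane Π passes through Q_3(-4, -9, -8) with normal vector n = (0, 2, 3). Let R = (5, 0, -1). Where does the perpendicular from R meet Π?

Π: n·r = n·Q_3 gives 2y + 3z = -42.
Foot = R − λn with λ = (n·R − d)/|n|² = (-3 − (-42))/13 = 3.
Foot = (5, 0, -1) − 3·(0, 2, 3) = (5, -6, -10).

(5, -6, -10)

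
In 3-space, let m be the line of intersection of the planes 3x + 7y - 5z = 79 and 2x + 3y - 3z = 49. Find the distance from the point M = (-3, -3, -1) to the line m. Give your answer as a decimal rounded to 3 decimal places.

14.973

Direction of m: (3, 7, -5) × (2, 3, -3) = (-6, -1, -5).
A point on m: solving the two plane equations with x = 8 gives (8, 0, -11).
Taking (8, 0, -11) on m with direction v = (-6, -1, -5): w = M − (8, 0, -11) = (-11, -3, 10), and w × v = (25, -115, -7).
Distance = |w × v| / |v| = √13899 / √62 ≈ 14.973.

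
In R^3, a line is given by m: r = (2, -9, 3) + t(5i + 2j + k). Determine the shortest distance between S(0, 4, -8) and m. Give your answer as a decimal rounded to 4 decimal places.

17.1221

Taking (2, -9, 3) on m with direction v = (5, 2, 1): w = S − (2, -9, 3) = (-2, 13, -11), and w × v = (35, -53, -69).
Distance = |w × v| / |v| = √8795 / √30 ≈ 17.1221.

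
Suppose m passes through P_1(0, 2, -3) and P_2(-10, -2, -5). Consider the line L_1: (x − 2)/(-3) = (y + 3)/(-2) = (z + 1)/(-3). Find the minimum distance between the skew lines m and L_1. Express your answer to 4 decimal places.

5.7287

A direction vector for m is P_2 − P_1 = (-10, -4, -2).
L_1 has direction (-3, -2, -3) through (2, -3, -1).
Common perpendicular direction n = (-10, -4, -2) × (-3, -2, -3) = (8, -24, 8).
With w = (2, -3, -1) − (0, 2, -3) = (2, -5, 2), w · n = 152.
Distance = |w · n| / |n| = |152| / √704 ≈ 5.7287.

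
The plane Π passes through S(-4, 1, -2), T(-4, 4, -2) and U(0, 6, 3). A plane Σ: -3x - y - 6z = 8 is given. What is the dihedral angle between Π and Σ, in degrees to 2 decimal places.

78.04

ST = (0, 3, 0), SU = (4, 5, 5); a normal to Π is ST × SU = (15, 0, -12).
Using S: Π has equation 15x - 12z = -36.
cos θ = |n₁·n₂| / (|n₁||n₂|) = |27| / (√369 · √46).
θ = arccos(0.20724) ≈ 78.04°.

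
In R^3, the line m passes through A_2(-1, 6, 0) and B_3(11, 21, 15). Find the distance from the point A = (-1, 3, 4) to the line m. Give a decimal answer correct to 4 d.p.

A direction vector for m is B_3 − A_2 = (12, 15, 15).
Taking (-1, 6, 0) on m with direction v = (12, 15, 15): w = A − (-1, 6, 0) = (0, -3, 4), and w × v = (-105, 48, 36).
Distance = |w × v| / |v| = √14625 / √594 ≈ 4.9620.

4.9620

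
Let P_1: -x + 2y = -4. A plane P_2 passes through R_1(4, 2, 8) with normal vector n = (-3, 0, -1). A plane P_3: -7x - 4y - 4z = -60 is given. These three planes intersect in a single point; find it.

(4, 0, 8)

P_2: n·r = n·R_1 gives -3x - z = -20.
Solving the 3×3 linear system -x + 2y = -4, -3x - z = -20, -7x - 4y - 4z = -60 (e.g. by elimination or Cramer's rule, determinant = -6) gives (4, 0, 8).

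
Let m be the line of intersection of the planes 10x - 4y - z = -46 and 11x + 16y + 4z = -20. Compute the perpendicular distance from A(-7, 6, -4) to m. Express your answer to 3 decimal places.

Direction of m: (10, -4, -1) × (11, 16, 4) = (0, -51, 204).
A point on m: solving the two plane equations with y = 1 gives (-4, 1, 2).
Taking (-4, 1, 2) on m with direction v = (0, -51, 204): w = A − (-4, 1, 2) = (-3, 5, -6), and w × v = (714, 612, 153).
Distance = |w × v| / |v| = √907749 / √44217 ≈ 4.531.

4.531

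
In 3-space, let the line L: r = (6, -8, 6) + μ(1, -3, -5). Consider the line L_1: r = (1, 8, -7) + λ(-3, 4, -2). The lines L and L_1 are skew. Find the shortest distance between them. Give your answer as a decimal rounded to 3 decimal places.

Common perpendicular direction n = (1, -3, -5) × (-3, 4, -2) = (26, 17, -5).
With w = (1, 8, -7) − (6, -8, 6) = (-5, 16, -13), w · n = 207.
Distance = |w · n| / |n| = |207| / √990 ≈ 6.579.

6.579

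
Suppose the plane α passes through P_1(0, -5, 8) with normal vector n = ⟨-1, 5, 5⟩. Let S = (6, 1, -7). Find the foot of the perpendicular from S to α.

α: n·r = n·P_1 gives -x + 5y + 5z = 15.
Foot = S − λn with λ = (n·S − d)/|n|² = (-36 − 15)/51 = -1.
Foot = (6, 1, -7) − (-1)·(-1, 5, 5) = (5, 6, -2).

(5, 6, -2)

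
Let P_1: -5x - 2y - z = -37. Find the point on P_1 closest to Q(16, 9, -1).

(6, 5, -3)

Foot = Q − λn with λ = (n·Q − d)/|n|² = (-97 − (-37))/30 = -2.
Foot = (16, 9, -1) − (-2)·(-5, -2, -1) = (6, 5, -3).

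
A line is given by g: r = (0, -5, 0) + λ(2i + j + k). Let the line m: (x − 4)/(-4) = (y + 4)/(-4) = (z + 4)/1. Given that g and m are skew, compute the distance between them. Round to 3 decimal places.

3.419

m has direction (-4, -4, 1) through (4, -4, -4).
Common perpendicular direction n = (2, 1, 1) × (-4, -4, 1) = (5, -6, -4).
With w = (4, -4, -4) − (0, -5, 0) = (4, 1, -4), w · n = 30.
Distance = |w · n| / |n| = |30| / √77 ≈ 3.419.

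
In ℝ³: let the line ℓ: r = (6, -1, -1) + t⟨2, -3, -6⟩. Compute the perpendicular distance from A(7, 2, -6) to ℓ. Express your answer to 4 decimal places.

Taking (6, -1, -1) on ℓ with direction v = (2, -3, -6): w = A − (6, -1, -1) = (1, 3, -5), and w × v = (-33, -4, -9).
Distance = |w × v| / |v| = √1186 / √49 ≈ 4.9198.

4.9198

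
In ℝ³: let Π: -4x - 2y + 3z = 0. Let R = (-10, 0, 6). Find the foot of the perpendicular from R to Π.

Foot = R − λn with λ = (n·R − d)/|n|² = (58 − 0)/29 = 2.
Foot = (-10, 0, 6) − 2·(-4, -2, 3) = (-2, 4, 0).

(-2, 4, 0)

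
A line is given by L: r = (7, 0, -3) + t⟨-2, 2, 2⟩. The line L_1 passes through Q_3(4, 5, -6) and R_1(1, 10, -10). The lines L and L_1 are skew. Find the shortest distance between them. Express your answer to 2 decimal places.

0.17

A direction vector for L_1 is R_1 − Q_3 = (-3, 5, -4).
Common perpendicular direction n = (-2, 2, 2) × (-3, 5, -4) = (-18, -14, -4).
With w = (4, 5, -6) − (7, 0, -3) = (-3, 5, -3), w · n = -4.
Distance = |w · n| / |n| = |-4| / √536 ≈ 0.17.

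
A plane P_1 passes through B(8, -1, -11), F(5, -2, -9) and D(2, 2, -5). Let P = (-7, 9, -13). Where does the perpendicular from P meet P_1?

BF = (-3, -1, 2), BD = (-6, 3, 6); a normal to P_1 is BF × BD = (-12, 6, -15).
Using B: P_1 has equation -12x + 6y - 15z = 63.
Foot = P − λn with λ = (n·P − d)/|n|² = (333 − 63)/405 = 2/3.
Foot = (-7, 9, -13) − (2/3)·(-12, 6, -15) = (1, 5, -3).

(1, 5, -3)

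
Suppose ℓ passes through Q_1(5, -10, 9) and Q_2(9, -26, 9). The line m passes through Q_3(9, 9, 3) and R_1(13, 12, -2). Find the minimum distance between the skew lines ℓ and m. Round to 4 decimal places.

A direction vector for ℓ is Q_2 − Q_1 = (4, -16, 0).
A direction vector for m is R_1 − Q_3 = (4, 3, -5).
Common perpendicular direction n = (4, -16, 0) × (4, 3, -5) = (80, 20, 76).
With w = (9, 9, 3) − (5, -10, 9) = (4, 19, -6), w · n = 244.
Distance = |w · n| / |n| = |244| / √12576 ≈ 2.1758.

2.1758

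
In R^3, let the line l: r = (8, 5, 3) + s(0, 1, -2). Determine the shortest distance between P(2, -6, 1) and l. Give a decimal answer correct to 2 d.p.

Taking (8, 5, 3) on l with direction v = (0, 1, -2): w = P − (8, 5, 3) = (-6, -11, -2), and w × v = (24, -12, -6).
Distance = |w × v| / |v| = √756 / √5 ≈ 12.30.

12.30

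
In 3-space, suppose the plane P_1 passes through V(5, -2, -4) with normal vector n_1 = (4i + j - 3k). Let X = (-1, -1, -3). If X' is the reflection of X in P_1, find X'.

P_1: n_1·r = n_1·V gives 4x + y - 3z = 30.
λ = (n·X − d)/|n|² = (4 − 30)/26 = -1.
Reflection = X − 2λn = (-1, -1, -3) − (-2)·(4, 1, -3) = (7, 1, -9).

(7, 1, -9)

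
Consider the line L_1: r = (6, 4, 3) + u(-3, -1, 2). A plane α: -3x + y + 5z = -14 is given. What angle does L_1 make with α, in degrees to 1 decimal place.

54.4

sin θ = |n·v| / (|n||v|) = |18| / (√35 · √14) = 0.81316.
θ ≈ 54.4°.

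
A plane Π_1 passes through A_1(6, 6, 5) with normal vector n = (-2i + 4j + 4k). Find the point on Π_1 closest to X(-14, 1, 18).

(-10, -7, 10)

Π_1: n·r = n·A_1 gives -2x + 4y + 4z = 32.
Foot = X − λn with λ = (n·X − d)/|n|² = (104 − 32)/36 = 2.
Foot = (-14, 1, 18) − 2·(-2, 4, 4) = (-10, -7, 10).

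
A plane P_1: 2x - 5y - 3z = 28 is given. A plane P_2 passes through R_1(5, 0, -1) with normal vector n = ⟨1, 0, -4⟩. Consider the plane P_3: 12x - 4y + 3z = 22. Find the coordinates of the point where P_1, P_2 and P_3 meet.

P_2: n·r = n·R_1 gives x - 4z = 9.
Solving the 3×3 linear system 2x - 5y - 3z = 28, x - 4z = 9, 12x - 4y + 3z = 22 (e.g. by elimination or Cramer's rule, determinant = 235) gives (1, -4, -2).

(1, -4, -2)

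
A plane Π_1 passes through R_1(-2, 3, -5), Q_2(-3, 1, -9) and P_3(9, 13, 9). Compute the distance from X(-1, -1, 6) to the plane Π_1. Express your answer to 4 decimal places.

R_1Q_2 = (-1, -2, -4), R_1P_3 = (11, 10, 14); a normal to Π_1 is R_1Q_2 × R_1P_3 = (12, -30, 12).
Using R_1: Π_1 has equation 12x - 30y + 12z = -174.
n·X − d = (12)·(-1) + (-30)·(-1) + (12)·(6) − (-174) = 264; |n| = √1188.
Distance = |264| / √1188 = 264/√1188 ≈ 7.6594.

7.6594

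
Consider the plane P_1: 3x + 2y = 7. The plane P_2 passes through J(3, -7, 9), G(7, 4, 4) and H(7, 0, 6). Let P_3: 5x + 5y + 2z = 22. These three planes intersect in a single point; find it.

(3, -1, 6)

JG = (4, 11, -5), JH = (4, 7, -3); a normal to P_2 is JG × JH = (2, -8, -16).
Using J: P_2 has equation 2x - 8y - 16z = -82.
Solving the 3×3 linear system 3x + 2y = 7, 2x - 8y - 16z = -82, 5x + 5y + 2z = 22 (e.g. by elimination or Cramer's rule, determinant = 24) gives (3, -1, 6).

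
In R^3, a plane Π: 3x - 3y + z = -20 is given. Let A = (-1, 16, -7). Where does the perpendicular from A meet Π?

Foot = A − λn with λ = (n·A − d)/|n|² = (-58 − (-20))/19 = -2.
Foot = (-1, 16, -7) − (-2)·(3, -3, 1) = (5, 10, -5).

(5, 10, -5)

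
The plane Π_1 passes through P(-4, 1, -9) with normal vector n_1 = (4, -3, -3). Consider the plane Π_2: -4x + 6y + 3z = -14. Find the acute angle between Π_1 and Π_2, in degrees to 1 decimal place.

Π_1: n_1·r = n_1·P gives 4x - 3y - 3z = 8.
cos θ = |n₁·n₂| / (|n₁||n₂|) = |-43| / (√34 · √61).
θ = arccos(0.94420) ≈ 19.2°.

19.2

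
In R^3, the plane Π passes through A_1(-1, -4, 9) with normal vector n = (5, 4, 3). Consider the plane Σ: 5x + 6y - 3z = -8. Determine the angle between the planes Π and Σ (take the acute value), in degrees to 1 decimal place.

Π: n·r = n·A_1 gives 5x + 4y + 3z = 6.
cos θ = |n₁·n₂| / (|n₁||n₂|) = |40| / (√50 · √70).
θ = arccos(0.67612) ≈ 47.5°.

47.5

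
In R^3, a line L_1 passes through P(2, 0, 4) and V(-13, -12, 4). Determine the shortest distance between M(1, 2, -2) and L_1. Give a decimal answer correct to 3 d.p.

6.386

A direction vector for L_1 is V − P = (-15, -12, 0).
Taking (2, 0, 4) on L_1 with direction v = (-15, -12, 0): w = M − (2, 0, 4) = (-1, 2, -6), and w × v = (-72, 90, 42).
Distance = |w × v| / |v| = √15048 / √369 ≈ 6.386.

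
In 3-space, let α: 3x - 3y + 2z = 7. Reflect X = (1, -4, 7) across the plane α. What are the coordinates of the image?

(-5, 2, 3)

λ = (n·X − d)/|n|² = (29 − 7)/22 = 1.
Reflection = X − 2λn = (1, -4, 7) − 2·(3, -3, 2) = (-5, 2, 3).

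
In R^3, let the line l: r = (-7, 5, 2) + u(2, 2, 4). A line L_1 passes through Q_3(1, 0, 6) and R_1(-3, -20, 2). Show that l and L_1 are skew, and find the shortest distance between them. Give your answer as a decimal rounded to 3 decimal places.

6.162

A direction vector for L_1 is R_1 − Q_3 = (-4, -20, -4).
Common perpendicular direction n = (2, 2, 4) × (-4, -20, -4) = (72, -8, -32).
With w = (1, 0, 6) − (-7, 5, 2) = (8, -5, 4), w · n = 488.
Since n ≠ 0 the lines are not parallel, and w · n = 488 ≠ 0 so they do not intersect; hence they are skew.
Distance = |w · n| / |n| = |488| / √6272 ≈ 6.162.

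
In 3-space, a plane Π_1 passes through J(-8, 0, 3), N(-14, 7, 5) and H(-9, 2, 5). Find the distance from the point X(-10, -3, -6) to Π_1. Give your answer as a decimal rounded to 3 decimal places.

JN = (-6, 7, 2), JH = (-1, 2, 2); a normal to Π_1 is JN × JH = (10, 10, -5).
Using J: Π_1 has equation 10x + 10y - 5z = -95.
n·X − d = (10)·(-10) + (10)·(-3) + (-5)·(-6) − (-95) = -5; |n| = √225.
Distance = |-5| / √225 = 5/√225 ≈ 0.333.

0.333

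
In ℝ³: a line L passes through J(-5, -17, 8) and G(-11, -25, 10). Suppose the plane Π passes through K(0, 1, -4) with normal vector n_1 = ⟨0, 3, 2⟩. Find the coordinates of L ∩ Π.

A direction vector for L is G − J = (-6, -8, 2).
Π: n_1·r = n_1·K gives 3y + 2z = -5.
Substitute r = (-5, -17, 8) + t(-6, -8, 2) into the plane: -35 + (-20)t = -5, so t = -3/2.
Intersection: (-5, -17, 8) + (-3/2)·(-6, -8, 2) = (4, -5, 5).

(4, -5, 5)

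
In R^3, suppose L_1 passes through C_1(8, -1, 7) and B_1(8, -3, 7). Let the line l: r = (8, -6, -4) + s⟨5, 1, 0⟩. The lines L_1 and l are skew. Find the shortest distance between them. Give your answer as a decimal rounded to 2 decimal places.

11.00

A direction vector for L_1 is B_1 − C_1 = (0, -2, 0).
Common perpendicular direction n = (0, -2, 0) × (5, 1, 0) = (0, 0, 10).
With w = (8, -6, -4) − (8, -1, 7) = (0, -5, -11), w · n = -110.
Distance = |w · n| / |n| = |-110| / √100 ≈ 11.00.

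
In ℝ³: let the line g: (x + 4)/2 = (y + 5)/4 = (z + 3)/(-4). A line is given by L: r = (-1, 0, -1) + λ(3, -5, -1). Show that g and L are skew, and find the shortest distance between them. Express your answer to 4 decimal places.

g has direction (2, 4, -4) through (-4, -5, -3).
Common perpendicular direction n = (2, 4, -4) × (3, -5, -1) = (-24, -10, -22).
With w = (-1, 0, -1) − (-4, -5, -3) = (3, 5, 2), w · n = -166.
Since n ≠ 0 the lines are not parallel, and w · n = -166 ≠ 0 so they do not intersect; hence they are skew.
Distance = |w · n| / |n| = |-166| / √1160 ≈ 4.8739.

4.8739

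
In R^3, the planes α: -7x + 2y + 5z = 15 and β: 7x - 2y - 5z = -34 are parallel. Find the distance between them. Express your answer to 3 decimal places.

2.151

Rescale β by 1/(-1): -7x + 2y + 5z = 34. Then distance = |15 − 34| / √78 ≈ 2.151.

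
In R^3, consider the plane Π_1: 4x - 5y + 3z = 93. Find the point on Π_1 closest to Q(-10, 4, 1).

(2, -11, 10)

Foot = Q − λn with λ = (n·Q − d)/|n|² = (-57 − 93)/50 = -3.
Foot = (-10, 4, 1) − (-3)·(4, -5, 3) = (2, -11, 10).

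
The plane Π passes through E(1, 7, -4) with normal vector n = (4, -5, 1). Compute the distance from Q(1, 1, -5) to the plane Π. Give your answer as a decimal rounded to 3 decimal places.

Π: n·r = n·E gives 4x - 5y + z = -35.
n·Q − d = (4)·(1) + (-5)·(1) + (1)·(-5) − (-35) = 29; |n| = √42.
Distance = |29| / √42 = 29/√42 ≈ 4.475.

4.475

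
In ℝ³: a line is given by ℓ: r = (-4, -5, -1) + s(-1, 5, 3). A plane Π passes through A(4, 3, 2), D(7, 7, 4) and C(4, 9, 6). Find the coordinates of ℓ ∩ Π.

AD = (3, 4, 2), AC = (0, 6, 4); a normal to Π is AD × AC = (4, -12, 18).
Using A: Π has equation 4x - 12y + 18z = 16.
Substitute r = (-4, -5, -1) + t(-1, 5, 3) into the plane: 26 + (-10)t = 16, so t = 1.
Intersection: (-4, -5, -1) + 1·(-1, 5, 3) = (-5, 0, 2).

(-5, 0, 2)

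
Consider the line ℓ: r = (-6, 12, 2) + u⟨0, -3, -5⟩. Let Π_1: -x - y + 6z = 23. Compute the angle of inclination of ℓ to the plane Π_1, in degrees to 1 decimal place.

48.7

sin θ = |n·v| / (|n||v|) = |-27| / (√38 · √34) = 0.75116.
θ ≈ 48.7°.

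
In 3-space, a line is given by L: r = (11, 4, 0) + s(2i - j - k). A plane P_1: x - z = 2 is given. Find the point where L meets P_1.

(5, 7, 3)

Substitute r = (11, 4, 0) + t(2, -1, -1) into the plane: 11 + 3t = 2, so t = -3.
Intersection: (11, 4, 0) + (-3)·(2, -1, -1) = (5, 7, 3).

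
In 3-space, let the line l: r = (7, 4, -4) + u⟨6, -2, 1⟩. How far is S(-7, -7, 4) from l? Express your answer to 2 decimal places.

17.60

Taking (7, 4, -4) on l with direction v = (6, -2, 1): w = S − (7, 4, -4) = (-14, -11, 8), and w × v = (5, 62, 94).
Distance = |w × v| / |v| = √12705 / √41 ≈ 17.60.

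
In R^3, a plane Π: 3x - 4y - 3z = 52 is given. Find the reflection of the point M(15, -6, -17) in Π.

λ = (n·M − d)/|n|² = (120 − 52)/34 = 2.
Reflection = M − 2λn = (15, -6, -17) − 4·(3, -4, -3) = (3, 10, -5).

(3, 10, -5)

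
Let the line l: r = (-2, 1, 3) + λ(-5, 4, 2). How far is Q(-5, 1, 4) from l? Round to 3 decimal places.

Taking (-2, 1, 3) on l with direction v = (-5, 4, 2): w = Q − (-2, 1, 3) = (-3, 0, 1), and w × v = (-4, 1, -12).
Distance = |w × v| / |v| = √161 / √45 ≈ 1.892.

1.892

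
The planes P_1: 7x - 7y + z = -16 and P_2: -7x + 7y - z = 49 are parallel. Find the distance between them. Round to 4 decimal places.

3.3166

Rescale P_2 by 1/(-1): 7x - 7y + z = -49. Then distance = |-16 − (-49)| / √99 ≈ 3.3166.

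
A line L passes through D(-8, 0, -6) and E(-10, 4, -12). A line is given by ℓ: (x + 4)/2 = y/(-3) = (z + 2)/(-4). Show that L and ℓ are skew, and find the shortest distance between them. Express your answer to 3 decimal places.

3.646

A direction vector for L is E − D = (-2, 4, -6).
ℓ has direction (2, -3, -4) through (-4, 0, -2).
Common perpendicular direction n = (-2, 4, -6) × (2, -3, -4) = (-34, -20, -2).
With w = (-4, 0, -2) − (-8, 0, -6) = (4, 0, 4), w · n = -144.
Since n ≠ 0 the lines are not parallel, and w · n = -144 ≠ 0 so they do not intersect; hence they are skew.
Distance = |w · n| / |n| = |-144| / √1560 ≈ 3.646.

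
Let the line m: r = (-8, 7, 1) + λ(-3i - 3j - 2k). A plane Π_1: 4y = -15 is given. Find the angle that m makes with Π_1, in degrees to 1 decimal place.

sin θ = |n·v| / (|n||v|) = |-12| / (√16 · √22) = 0.63960.
θ ≈ 39.8°.

39.8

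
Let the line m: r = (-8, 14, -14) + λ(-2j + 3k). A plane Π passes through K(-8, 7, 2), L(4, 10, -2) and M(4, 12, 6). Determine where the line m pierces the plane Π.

KL = (12, 3, -4), KM = (12, 5, 4); a normal to Π is KL × KM = (32, -96, 24).
Using K: Π has equation 32x - 96y + 24z = -880.
Substitute r = (-8, 14, -14) + t(0, -2, 3) into the plane: -1936 + 264t = -880, so t = 4.
Intersection: (-8, 14, -14) + 4·(0, -2, 3) = (-8, 6, -2).

(-8, 6, -2)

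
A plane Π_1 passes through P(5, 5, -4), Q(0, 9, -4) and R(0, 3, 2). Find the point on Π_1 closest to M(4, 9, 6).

PQ = (-5, 4, 0), PR = (-5, -2, 6); a normal to Π_1 is PQ × PR = (24, 30, 30).
Using P: Π_1 has equation 24x + 30y + 30z = 150.
Foot = M − λn with λ = (n·M − d)/|n|² = (546 − 150)/2376 = 1/6.
Foot = (4, 9, 6) − (1/6)·(24, 30, 30) = (0, 4, 1).

(0, 4, 1)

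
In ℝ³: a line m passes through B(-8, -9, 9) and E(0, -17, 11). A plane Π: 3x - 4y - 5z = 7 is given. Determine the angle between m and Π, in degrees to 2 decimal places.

A direction vector for m is E − B = (8, -8, 2).
sin θ = |n·v| / (|n||v|) = |46| / (√50 · √132) = 0.56622.
θ ≈ 34.49°.

34.49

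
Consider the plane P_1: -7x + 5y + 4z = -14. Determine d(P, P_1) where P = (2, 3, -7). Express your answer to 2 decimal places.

n·P − d = (-7)·(2) + (5)·(3) + (4)·(-7) − (-14) = -13; |n| = √90.
Distance = |-13| / √90 = 13/√90 ≈ 1.37.

1.37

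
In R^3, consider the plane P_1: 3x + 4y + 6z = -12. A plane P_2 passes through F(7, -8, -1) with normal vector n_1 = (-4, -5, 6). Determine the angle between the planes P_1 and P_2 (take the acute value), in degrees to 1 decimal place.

86.7

P_2: n_1·r = n_1·F gives -4x - 5y + 6z = 6.
cos θ = |n₁·n₂| / (|n₁||n₂|) = |4| / (√61 · √77).
θ = arccos(0.05836) ≈ 86.7°.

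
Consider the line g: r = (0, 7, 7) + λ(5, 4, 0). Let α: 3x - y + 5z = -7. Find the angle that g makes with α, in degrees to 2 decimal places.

sin θ = |n·v| / (|n||v|) = |11| / (√35 · √41) = 0.29038.
θ ≈ 16.88°.

16.88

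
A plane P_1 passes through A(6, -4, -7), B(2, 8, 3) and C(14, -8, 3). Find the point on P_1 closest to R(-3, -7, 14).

(9, 2, 8)

AB = (-4, 12, 10), AC = (8, -4, 10); a normal to P_1 is AB × AC = (160, 120, -80).
Using A: P_1 has equation 160x + 120y - 80z = 1040.
Foot = R − λn with λ = (n·R − d)/|n|² = (-2440 − 1040)/46400 = -3/40.
Foot = (-3, -7, 14) − (-3/40)·(160, 120, -80) = (9, 2, 8).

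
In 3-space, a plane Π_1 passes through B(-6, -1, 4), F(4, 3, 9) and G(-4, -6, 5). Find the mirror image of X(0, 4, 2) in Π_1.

(-4, 4, 10)

BF = (10, 4, 5), BG = (2, -5, 1); a normal to Π_1 is BF × BG = (29, 0, -58).
Using B: Π_1 has equation 29x - 58z = -406.
λ = (n·X − d)/|n|² = (-116 − (-406))/4205 = 2/29.
Reflection = X − 2λn = (0, 4, 2) − (4/29)·(29, 0, -58) = (-4, 4, 10).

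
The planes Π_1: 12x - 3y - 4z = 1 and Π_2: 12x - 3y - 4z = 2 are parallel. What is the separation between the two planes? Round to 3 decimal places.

0.077

Same normal n = (12, -3, -4) with |n| = √169; distance = |1 − 2| / |n| = 1/√169 ≈ 0.077.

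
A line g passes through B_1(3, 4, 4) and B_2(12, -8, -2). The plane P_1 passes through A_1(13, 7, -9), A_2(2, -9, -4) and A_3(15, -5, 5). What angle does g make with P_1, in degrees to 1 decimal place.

A direction vector for g is B_2 − B_1 = (9, -12, -6).
A_1A_2 = (-11, -16, 5), A_1A_3 = (2, -12, 14); a normal to P_1 is A_1A_2 × A_1A_3 = (-164, 164, 164).
Using A_1: P_1 has equation -164x + 164y + 164z = -2460.
sin θ = |n·v| / (|n||v|) = |-4428| / (√80688 · √261) = 0.96490.
θ ≈ 74.8°.

74.8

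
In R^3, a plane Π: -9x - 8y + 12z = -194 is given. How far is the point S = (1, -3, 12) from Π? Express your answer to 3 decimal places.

20.765

n·S − d = (-9)·(1) + (-8)·(-3) + (12)·(12) − (-194) = 353; |n| = √289.
Distance = |353| / √289 = 353/√289 ≈ 20.765.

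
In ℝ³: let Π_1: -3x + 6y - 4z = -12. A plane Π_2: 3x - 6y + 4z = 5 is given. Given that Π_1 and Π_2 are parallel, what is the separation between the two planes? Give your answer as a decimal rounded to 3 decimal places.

Rescale Π_2 by 1/(-1): -3x + 6y - 4z = -5. Then distance = |-12 − (-5)| / √61 ≈ 0.896.

0.896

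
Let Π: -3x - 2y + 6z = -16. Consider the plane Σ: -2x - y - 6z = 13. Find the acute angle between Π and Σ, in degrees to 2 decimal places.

51.34

cos θ = |n₁·n₂| / (|n₁||n₂|) = |-28| / (√49 · √41).
θ = arccos(0.62470) ≈ 51.34°.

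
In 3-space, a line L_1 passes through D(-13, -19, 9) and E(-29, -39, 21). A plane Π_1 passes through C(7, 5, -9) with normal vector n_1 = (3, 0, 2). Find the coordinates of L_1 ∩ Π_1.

A direction vector for L_1 is E − D = (-16, -20, 12).
Π_1: n_1·r = n_1·C gives 3x + 2z = 3.
Substitute r = (-13, -19, 9) + t(-16, -20, 12) into the plane: -21 + (-24)t = 3, so t = -1.
Intersection: (-13, -19, 9) + (-1)·(-16, -20, 12) = (3, 1, -3).

(3, 1, -3)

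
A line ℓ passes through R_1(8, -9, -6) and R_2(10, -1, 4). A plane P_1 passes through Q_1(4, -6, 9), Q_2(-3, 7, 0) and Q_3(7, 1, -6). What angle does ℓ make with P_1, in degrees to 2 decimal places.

A direction vector for ℓ is R_2 − R_1 = (2, 8, 10).
Q_1Q_2 = (-7, 13, -9), Q_1Q_3 = (3, 7, -15); a normal to P_1 is Q_1Q_2 × Q_1Q_3 = (-132, -132, -88).
Using Q_1: P_1 has equation -132x - 132y - 88z = -528.
sin θ = |n·v| / (|n||v|) = |-2200| / (√42592 · √168) = 0.82244.
θ ≈ 55.33°.

55.33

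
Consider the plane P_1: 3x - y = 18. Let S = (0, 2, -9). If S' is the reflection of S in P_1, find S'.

(12, -2, -9)

λ = (n·S − d)/|n|² = (-2 − 18)/10 = -2.
Reflection = S − 2λn = (0, 2, -9) − (-4)·(3, -1, 0) = (12, -2, -9).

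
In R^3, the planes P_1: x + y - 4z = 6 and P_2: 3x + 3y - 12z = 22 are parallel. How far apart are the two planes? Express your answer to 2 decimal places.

0.31

Rescale P_2 by 1/3: x + y - 4z = 22/3. Then distance = |6 − (22/3)| / √18 ≈ 0.31.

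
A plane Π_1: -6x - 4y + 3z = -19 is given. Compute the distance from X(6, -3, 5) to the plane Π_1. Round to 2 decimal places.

n·X − d = (-6)·(6) + (-4)·(-3) + (3)·(5) − (-19) = 10; |n| = √61.
Distance = |10| / √61 = 10/√61 ≈ 1.28.

1.28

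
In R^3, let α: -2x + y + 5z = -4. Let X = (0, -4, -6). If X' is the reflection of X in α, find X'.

(-4, -2, 4)

λ = (n·X − d)/|n|² = (-34 − (-4))/30 = -1.
Reflection = X − 2λn = (0, -4, -6) − (-2)·(-2, 1, 5) = (-4, -2, 4).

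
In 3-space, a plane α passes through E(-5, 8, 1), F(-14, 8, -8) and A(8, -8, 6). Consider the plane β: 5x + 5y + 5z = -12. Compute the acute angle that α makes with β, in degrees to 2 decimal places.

78.90

EF = (-9, 0, -9), EA = (13, -16, 5); a normal to α is EF × EA = (-144, -72, 144).
Using E: α has equation -144x - 72y + 144z = 288.
cos θ = |n₁·n₂| / (|n₁||n₂|) = |-360| / (√46656 · √75).
θ = arccos(0.19245) ≈ 78.90°.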